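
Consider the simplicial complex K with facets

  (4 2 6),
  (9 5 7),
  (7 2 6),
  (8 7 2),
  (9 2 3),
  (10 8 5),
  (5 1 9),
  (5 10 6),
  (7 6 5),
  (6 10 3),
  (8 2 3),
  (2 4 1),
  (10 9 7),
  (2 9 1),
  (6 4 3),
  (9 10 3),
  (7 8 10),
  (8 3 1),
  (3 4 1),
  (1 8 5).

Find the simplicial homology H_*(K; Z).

Take the total order 1 < 2 < 3 < 4 < 5 < 6 < 7 < 8 < 9 < 10 on the vertex set. Then K (dimension 2) consists of the simplices:

  0-simplices (10): [1], [2], [3], [4], [5], [6], [7], [8], [9], [10]
  1-simplices (30): (30 of them)
  2-simplices (20): (20 of them)

giving chain groups C_0 ≅ Z^10, C_1 ≅ Z^30, C_2 ≅ Z^20.

∂_1: C_1 → C_0 maps an edge to its endpoints' difference, ∂[p,q] = q − p. For instance
  ∂[6,7] = [7] − [6].
As a 10×30 matrix over Z this has rank 9, with invariant factors (1,1,1,1,1,1,1,1,1).

∂_2: C_2 → C_1 maps a triangle to the signed sum of its edges. For instance
  ∂[3,9,10] = [9,10] − [3,10] + [3,9],
  ∂[7,8,10] = [8,10] − [7,10] + [7,8].
As a 30×20 matrix over Z this has rank 20, with invariant factors (1,1,1,1,1,1,1,1,1,1,1,1,1,1,1,1,1,1,1,2).

Computing H_k = (kernel of ∂_k) / (image of ∂_{k+1}):

  H_0: rank C_0 − rank ∂_1 = 10 − 9 = 1, and the invariant factors of ∂_1 are all 1, so H_0 = Z.
  H_1: rank ker ∂_1 − rank ∂_2 = (30 − 9) − 20 = 1, and ∂_2 has invariant factor 2 > 1, so H_1 = Z ⊕ Z/2.
  H_2: rank ker ∂_2 − rank ∂_3 = (20 − 20) − 0 = 0, and there is no ∂_3, so H_2 = 0.

H_0 ≅ Z,  H_1 ≅ Z ⊕ Z/2,  H_2 = 0.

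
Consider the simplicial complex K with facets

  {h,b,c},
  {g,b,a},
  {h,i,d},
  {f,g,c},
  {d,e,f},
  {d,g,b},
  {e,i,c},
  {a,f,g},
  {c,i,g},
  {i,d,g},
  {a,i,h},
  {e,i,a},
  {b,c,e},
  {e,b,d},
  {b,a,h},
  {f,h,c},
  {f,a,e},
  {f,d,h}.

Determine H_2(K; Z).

H_2 ≅ Z.

Fix the vertex order a < b < c < d < e < f < g < h < i and write every simplex with vertices in increasing order. Then dim K = 2 and the simplices of K are:

  0-simplices (9): a, b, c, d, e, f, g, h, i
  1-simplices (27): ab, ae, af, ag, ah, ai, bc, bd, be, bg, bh, ce, cf, cg, ch, ci, de, df, dg, dh, di, ef, ei, fg, fh, gi, hi
  2-simplices (18): abg, abh, aef, aei, afg, ahi, bce, bch, bde, bdg, cei, cfg, cfh, cgi, def, dfh, dgi, dhi

so the chain groups are C_0 ≅ Z^9, C_1 ≅ Z^27, C_2 ≅ Z^18.

∂_1: C_1 → C_0 is given by ∂[p,q] = [q] − [p]. For instance
  ∂ce = e − c.
As a 9×27 matrix over Z this has rank 8, with invariant factors (1,1,1,1,1,1,1,1).

The boundary map ∂_2: C_2 → C_1 maps a triangle to the signed sum of its edges. For instance
  ∂bce = ce − be + bc,
  ∂abh = bh − ah + ab.
The 27×18 boundary matrix has rank 17 and Smith normal form diag(1,1,1,1,1,1,1,1,1,1,1,1,1,1,1,1,1).

From H_k ≅ ker(∂_k) / im(∂_{k+1}) we obtain:

  H_2: rank ker ∂_2 − rank ∂_3 = (18 − 17) − 0 = 1, and there is no ∂_3, so H_2 = Z.

(K is a triangulation of the torus T^2.)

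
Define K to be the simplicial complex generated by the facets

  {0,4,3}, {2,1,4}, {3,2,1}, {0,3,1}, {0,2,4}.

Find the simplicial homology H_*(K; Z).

K has 5 vertices, 10 edges, 5 triangles.
rank ∂_0 = 0, rank ∂_1 = 4 ⇒ b_0 = 5 − 0 − 4 = 1; all invariant factors of ∂_1 are 1 so no torsion. So H_0 ≅ Z.
rank ∂_1 = 4, rank ∂_2 = 5 ⇒ b_1 = 10 − 4 − 5 = 1; all invariant factors of ∂_2 are 1 so no torsion. So H_1 ≅ Z.
rank ∂_2 = 5, rank ∂_3 = 0 ⇒ b_2 = 5 − 5 − 0 = 0. So H_2 ≅ 0.

H_0 = Z,  H_1 = Z,  H_2 = 0.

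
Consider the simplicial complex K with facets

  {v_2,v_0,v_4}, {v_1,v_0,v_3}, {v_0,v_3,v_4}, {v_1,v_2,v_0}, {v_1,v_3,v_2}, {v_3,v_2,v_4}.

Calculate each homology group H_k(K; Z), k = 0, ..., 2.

H_0 ≅ Z,  H_1 = 0,  H_2 ≅ Z.

Fix the vertex order v_0 < v_1 < v_2 < v_3 < v_4 and write every simplex with vertices in increasing order. Then dim K = 2 and the simplices of K are:

  0-simplices (5): [v_0], [v_1], [v_2], [v_3], [v_4]
  1-simplices (9): [v_0,v_1], [v_0,v_2], [v_0,v_3], [v_0,v_4], [v_1,v_2], [v_1,v_3], [v_2,v_3], [v_2,v_4], [v_3,v_4]
  2-simplices (6): [v_0,v_1,v_2], [v_0,v_1,v_3], [v_0,v_2,v_4], [v_0,v_3,v_4], [v_1,v_2,v_3], [v_2,v_3,v_4]

Hence C_0 ≅ Z^5, C_1 ≅ Z^9, C_2 ≅ Z^6.

The boundary map ∂_1: C_1 → C_0 sends each edge [p,q] (with p < q) to q − p. For instance
  ∂[v_0,v_2] = [v_2] − [v_0].
This gives a 5×9 integer matrix of rank 4; reducing to Smith normal form yields diagonal entries (1,1,1,1).

The boundary map ∂_2: C_2 → C_1 acts by ∂[p,q,r] = [q,r] − [p,r] + [p,q]. For instance
  ∂[v_1,v_2,v_3] = [v_2,v_3] − [v_1,v_3] + [v_1,v_2],
  ∂[v_2,v_3,v_4] = [v_3,v_4] − [v_2,v_4] + [v_2,v_3].
The resulting 9×6 matrix has rank 5, and its Smith normal form has invariant factors (1,1,1,1,1).

Now H_k = ker ∂_k / im ∂_{k+1}, so:

  H_0: rank C_0 − rank ∂_1 = 5 − 4 = 1, and the invariant factors of ∂_1 are all 1, so H_0 ≅ Z.
  H_1: rank ker ∂_1 − rank ∂_2 = (9 − 4) − 5 = 0, and the invariant factors of ∂_2 are all 1, so H_1 ≅ 0.
  H_2: rank ker ∂_2 − rank ∂_3 = (6 − 5) − 0 = 1, and there is no ∂_3, so H_2 ≅ Z.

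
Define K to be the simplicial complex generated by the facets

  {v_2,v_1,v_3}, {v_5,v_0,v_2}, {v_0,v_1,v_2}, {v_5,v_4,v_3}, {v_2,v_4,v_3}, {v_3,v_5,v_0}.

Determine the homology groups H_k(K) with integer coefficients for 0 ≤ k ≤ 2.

Order the vertices as v_0 < v_1 < v_2 < v_3 < v_4 < v_5. Listing each simplex with vertices in this order, K has dimension 2 with simplices:

  0-simplices (6): [v_0], [v_1], [v_2], [v_3], [v_4], [v_5]
  1-simplices (12): [v_0,v_1], [v_0,v_2], [v_0,v_3], [v_0,v_5], [v_1,v_2], [v_1,v_3], [v_2,v_3], [v_2,v_4], [v_2,v_5], [v_3,v_4], [v_3,v_5], [v_4,v_5]
  2-simplices (6): [v_0,v_1,v_2], [v_0,v_2,v_5], [v_0,v_3,v_5], [v_1,v_2,v_3], [v_2,v_3,v_4], [v_3,v_4,v_5]

giving chain groups C_0 ≅ Z^6, C_1 ≅ Z^12, C_2 ≅ Z^6.

∂_1: C_1 → C_0 maps an edge to its endpoints' difference, ∂[p,q] = q − p. For instance
  ∂[v_2,v_4] = [v_4] − [v_2].
The resulting 6×12 matrix has rank 5, and its Smith normal form has invariant factors (1,1,1,1,1).

∂_2: C_2 → C_1 maps a triangle to the signed sum of its edges. For instance
  ∂[v_1,v_2,v_3] = [v_2,v_3] − [v_1,v_3] + [v_1,v_2],
  ∂[v_0,v_1,v_2] = [v_1,v_2] − [v_0,v_2] + [v_0,v_1].
This gives a 12×6 integer matrix of rank 6; reducing to Smith normal form yields diagonal entries (1,1,1,1,1,1).

From H_k ≅ ker(∂_k) / im(∂_{k+1}) we obtain:

  H_0: rank C_0 − rank ∂_1 = 6 − 5 = 1, and the invariant factors of ∂_1 are all 1, so H_0 ≅ Z.
  H_1: rank ker ∂_1 − rank ∂_2 = (12 − 5) − 6 = 1, and the invariant factors of ∂_2 are all 1, so H_1 ≅ Z.
  H_2: rank ker ∂_2 − rank ∂_3 = (6 − 6) − 0 = 0, and there is no ∂_3, so H_2 ≅ 0.

(K is a triangulation of the cylinder S^1 x I.)

H_0 = Z,  H_1 = Z,  H_2 = 0.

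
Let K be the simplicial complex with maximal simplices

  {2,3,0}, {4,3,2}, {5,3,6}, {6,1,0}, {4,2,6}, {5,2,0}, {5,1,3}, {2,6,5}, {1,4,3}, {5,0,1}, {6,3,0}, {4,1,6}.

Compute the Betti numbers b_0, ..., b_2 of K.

b_0 = 1, b_1 = 0, b_2 = 0.

We work with the vertex ordering 0 < 1 < 2 < 3 < 4 < 5 < 6. The simplices of K, each written with vertices in increasing order, are:

  0-simplices (7): [0], [1], [2], [3], [4], [5], [6]
  1-simplices (18): [0,1], [0,2], [0,3], [0,5], [0,6], [1,3], [1,4], [1,5], [1,6], [2,3], [2,4], [2,5], [2,6], [3,4], [3,5], [3,6], [4,6], [5,6]
  2-simplices (12): [0,1,5], [0,1,6], [0,2,3], [0,2,5], [0,3,6], [1,3,4], [1,3,5], [1,4,6], [2,3,4], [2,4,6], [2,5,6], [3,5,6]

so the chain groups are C_0 ≅ Z^7, C_1 ≅ Z^18, C_2 ≅ Z^12.

∂_1: C_1 → C_0 maps an edge to its endpoints' difference, ∂[p,q] = q − p. For instance
  ∂[1,4] = [4] − [1].
As a 7×18 matrix over Z this has rank 6, with invariant factors (1,1,1,1,1,1).

Boundary ∂_2: C_2 → C_1 acts by ∂[p,q,r] = [q,r] − [p,r] + [p,q]. For instance
  ∂[1,4,6] = [4,6] − [1,6] + [1,4],
  ∂[0,2,3] = [2,3] − [0,3] + [0,2].
As a 18×12 matrix over Z this has rank 12, with invariant factors (1,1,1,1,1,1,1,1,1,1,1,2).

Reading off H_k = ker ∂_k / im ∂_{k+1}:

  H_0: rank C_0 − rank ∂_1 = 7 − 6 = 1, and the invariant factors of ∂_1 are all 1, so H_0 ≅ Z.
  H_1: rank ker ∂_1 − rank ∂_2 = (18 − 6) − 12 = 0, and ∂_2 has invariant factor 2 > 1, so H_1 ≅ Z_2.
  H_2: rank ker ∂_2 − rank ∂_3 = (12 − 12) − 0 = 0, and there is no ∂_3, so H_2 ≅ 0.

Hence the Betti numbers are b_0 = 1, b_1 = 0, b_2 = 0.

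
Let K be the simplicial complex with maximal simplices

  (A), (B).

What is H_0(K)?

H_0 ≅ Z^2.

K has 2 vertices.
rank ∂_0 = 0, rank ∂_1 = 0 ⇒ b_0 = 2 − 0 − 0 = 2. So H_0 ≅ Z^2.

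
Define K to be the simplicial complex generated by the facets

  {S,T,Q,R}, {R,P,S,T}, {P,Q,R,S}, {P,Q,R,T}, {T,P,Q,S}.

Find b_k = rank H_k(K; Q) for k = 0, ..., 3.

Take the total order P < Q < R < S < T on the vertex set. Then K (dimension 3) consists of the simplices:

  0-simplices (5): P, Q, R, S, T
  1-simplices (10): PQ, PR, PS, PT, QR, QS, QT, RS, RT, ST
  2-simplices (10): PQR, PQS, PQT, PRS, PRT, PST, QRS, QRT, QST, RST
  3-simplices (5): PQRS, PQRT, PQST, PRST, QRST

giving chain groups C_0 ≅ Z^5, C_1 ≅ Z^10, C_2 ≅ Z^10, C_3 ≅ Z^5.

The boundary map ∂_1: C_1 → C_0 sends each edge [p,q] (with p < q) to q − p. For instance
  ∂QS = S − Q.
As a 5×10 matrix over Z this has rank 4, with invariant factors (1,1,1,1).

∂_2: C_2 → C_1 sends each 2-simplex [p,q,r] to [q,r] − [p,r] + [p,q]. For instance
  ∂PQS = QS − PS + PQ,
  ∂PQT = QT − PT + PQ.
The resulting 10×10 matrix has rank 6, and its Smith normal form has invariant factors (1,1,1,1,1,1).

∂_3: C_3 → C_2 sends each 3-simplex σ to the alternating sum Σ_i (−1)^i (σ with its i-th vertex removed). For instance
  ∂PQST = QST − PST + PQT − PQS,
  ∂PQRT = QRT − PRT + PQT − PQR.
As a 10×5 matrix over Z this has rank 4, with invariant factors (1,1,1,1).

Computing H_k = (kernel of ∂_k) / (image of ∂_{k+1}):

  H_0: rank C_0 − rank ∂_1 = 5 − 4 = 1, and the invariant factors of ∂_1 are all 1, so H_0 = Z.
  H_1: rank ker ∂_1 − rank ∂_2 = (10 − 4) − 6 = 0, and the invariant factors of ∂_2 are all 1, so H_1 = 0.
  H_2: rank ker ∂_2 − rank ∂_3 = (10 − 6) − 4 = 0, and the invariant factors of ∂_3 are all 1, so H_2 = 0.
  H_3: rank ker ∂_3 − rank ∂_4 = (5 − 4) − 0 = 1, and there is no ∂_4, so H_3 = Z.

Hence the Betti numbers are b_0 = 1, b_1 = 0, b_2 = 0, b_3 = 1.

b_0 = 1, b_1 = 0, b_2 = 0, b_3 = 1.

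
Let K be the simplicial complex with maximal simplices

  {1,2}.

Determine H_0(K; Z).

H_0 = Z.

We work with the vertex ordering 1 < 2. The simplices of K, each written with vertices in increasing order, are:

  0-simplices (2): [1], [2]
  1-simplices (1): [1,2]

giving chain groups C_0 ≅ Z^2, C_1 ≅ Z^1.

The boundary map ∂_1: C_1 → C_0 maps an edge to its endpoints' difference, ∂[p,q] = q − p.
This gives a 2×1 integer matrix of rank 1; reducing to Smith normal form yields diagonal entries (1).

Now H_k = ker ∂_k / im ∂_{k+1}, so:

  H_0: rank C_0 − rank ∂_1 = 2 − 1 = 1, and the invariant factors of ∂_1 are all 1, so H_0 = Z.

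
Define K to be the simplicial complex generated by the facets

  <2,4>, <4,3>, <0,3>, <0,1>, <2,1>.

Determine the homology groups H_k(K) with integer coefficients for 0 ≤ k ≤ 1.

Fix the vertex order 0 < 1 < 2 < 3 < 4 and write every simplex with vertices in increasing order. Then dim K = 1 and the simplices of K are:

  0-simplices (5): [0], [1], [2], [3], [4]
  1-simplices (5): [0,1], [0,3], [1,2], [2,4], [3,4]

so the chain groups are C_0 ≅ Z^5, C_1 ≅ Z^5.

Boundary ∂_1: C_1 → C_0 sends each edge [p,q] (with p < q) to q − p. For instance
  ∂[0,1] = [1] − [0].
This gives a 5×5 integer matrix of rank 4; reducing to Smith normal form yields diagonal entries (1,1,1,1).

Computing H_k = (kernel of ∂_k) / (image of ∂_{k+1}):

  H_0: rank C_0 − rank ∂_1 = 5 − 4 = 1, and the invariant factors of ∂_1 are all 1, so H_0 ≅ Z.
  H_1: rank ker ∂_1 − rank ∂_2 = (5 − 4) − 0 = 1, and there is no ∂_2, so H_1 ≅ Z.

(K is a triangulation of the circle S^1.)

H_0 ≅ Z,  H_1 ≅ Z.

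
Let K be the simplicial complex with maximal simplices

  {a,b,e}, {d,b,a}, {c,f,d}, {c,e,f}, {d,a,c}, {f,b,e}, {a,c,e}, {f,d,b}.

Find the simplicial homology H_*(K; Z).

K has 6 vertices, 12 edges, 8 triangles.
rank ∂_0 = 0, rank ∂_1 = 5 ⇒ b_0 = 6 − 0 − 5 = 1; all invariant factors of ∂_1 are 1 so no torsion. So H_0 ≅ Z.
rank ∂_1 = 5, rank ∂_2 = 7 ⇒ b_1 = 12 − 5 − 7 = 0; all invariant factors of ∂_2 are 1 so no torsion. So H_1 ≅ 0.
rank ∂_2 = 7, rank ∂_3 = 0 ⇒ b_2 = 8 − 7 − 0 = 1. So H_2 ≅ Z.

H_0 = Z,  H_1 = 0,  H_2 = Z.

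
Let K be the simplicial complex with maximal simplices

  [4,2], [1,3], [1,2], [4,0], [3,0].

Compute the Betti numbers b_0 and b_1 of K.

b_0 = 1, b_1 = 1.

Take the total order 0 < 1 < 2 < 3 < 4 on the vertex set. Then K (dimension 1) consists of the simplices:

  0-simplices (5): [0], [1], [2], [3], [4]
  1-simplices (5): [0,3], [0,4], [1,2], [1,3], [2,4]

Hence C_0 ≅ Z^5, C_1 ≅ Z^5.

The boundary map ∂_1: C_1 → C_0 is given by ∂[p,q] = [q] − [p]. For instance
  ∂[1,2] = [2] − [1].
The 5×5 boundary matrix has rank 4 and Smith normal form diag(1,1,1,1).

Now H_k = ker ∂_k / im ∂_{k+1}, so:

  H_0: rank C_0 − rank ∂_1 = 5 − 4 = 1, and the invariant factors of ∂_1 are all 1, so H_0 = Z.
  H_1: rank ker ∂_1 − rank ∂_2 = (5 − 4) − 0 = 1, and there is no ∂_2, so H_1 = Z.

Hence the Betti numbers are b_0 = 1, b_1 = 1.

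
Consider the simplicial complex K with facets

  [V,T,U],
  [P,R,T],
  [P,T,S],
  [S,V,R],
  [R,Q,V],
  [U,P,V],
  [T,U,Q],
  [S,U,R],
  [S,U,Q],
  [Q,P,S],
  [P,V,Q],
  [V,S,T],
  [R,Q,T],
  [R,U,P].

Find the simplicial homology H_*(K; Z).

H_0 = Z,  H_1 = Z^2,  H_2 = Z.

We work with the vertex ordering P < Q < R < S < T < U < V. The simplices of K, each written with vertices in increasing order, are:

  0-simplices (7): P, Q, R, S, T, U, V
  1-simplices (21): PQ, PR, PS, PT, PU, PV, QR, QS, QT, QU, QV, RS, RT, RU, RV, ST, SU, SV, TU, TV, UV
  2-simplices (14): PQS, PQV, PRT, PRU, PST, PUV, QRT, QRV, QSU, QTU, RSU, RSV, STV, TUV

Hence C_0 ≅ Z^7, C_1 ≅ Z^21, C_2 ≅ Z^14.

Boundary ∂_1: C_1 → C_0 sends each edge [p,q] (with p < q) to q − p. For instance
  ∂PT = T − P.
The 7×21 boundary matrix has rank 6 and Smith normal form diag(1,1,1,1,1,1).

Boundary ∂_2: C_2 → C_1 maps a triangle to the signed sum of its edges. For instance
  ∂QRT = RT − QT + QR,
  ∂PQV = QV − PV + PQ.
This gives a 21×14 integer matrix of rank 13; reducing to Smith normal form yields diagonal entries (1,1,1,1,1,1,1,1,1,1,1,1,1).

Now H_k = ker ∂_k / im ∂_{k+1}, so:

  H_0: rank C_0 − rank ∂_1 = 7 − 6 = 1, and the invariant factors of ∂_1 are all 1, so H_0 ≅ Z.
  H_1: rank ker ∂_1 − rank ∂_2 = (21 − 6) − 13 = 2, and the invariant factors of ∂_2 are all 1, so H_1 ≅ Z^2.
  H_2: rank ker ∂_2 − rank ∂_3 = (14 − 13) − 0 = 1, and there is no ∂_3, so H_2 ≅ Z.

(K is a triangulation of the torus T^2.)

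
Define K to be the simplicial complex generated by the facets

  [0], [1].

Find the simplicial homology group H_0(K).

H_0 ≅ Z^2.

Fix the vertex order 0 < 1 and write every simplex with vertices in increasing order. Then dim K = 0 and the simplices of K are:

  0-simplices (2): [0], [1]

so the chain groups are C_0 ≅ Z^2.

Reading off H_k = ker ∂_k / im ∂_{k+1}:

  H_0: rank C_0 − rank ∂_1 = 2 − 0 = 2, and there is no ∂_1, so H_0 = Z^2.

(K is a triangulation of a set of 2 points.)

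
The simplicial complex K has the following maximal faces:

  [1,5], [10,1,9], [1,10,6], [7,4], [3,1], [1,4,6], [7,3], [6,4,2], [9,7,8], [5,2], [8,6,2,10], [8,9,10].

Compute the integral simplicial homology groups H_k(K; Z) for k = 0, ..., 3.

H_0 = Z,  H_1 = Z^3,  H_2 = 0,  H_3 = 0.

K has 10 vertices, 21 edges, 10 triangles, 1 3-simplex.
rank ∂_0 = 0, rank ∂_1 = 9 ⇒ b_0 = 10 − 0 − 9 = 1; all invariant factors of ∂_1 are 1 so no torsion. So H_0 = Z.
rank ∂_1 = 9, rank ∂_2 = 9 ⇒ b_1 = 21 − 9 − 9 = 3; all invariant factors of ∂_2 are 1 so no torsion. So H_1 = Z^3.
rank ∂_2 = 9, rank ∂_3 = 1 ⇒ b_2 = 10 − 9 − 1 = 0; all invariant factors of ∂_3 are 1 so no torsion. So H_2 = 0.
rank ∂_3 = 1, rank ∂_4 = 0 ⇒ b_3 = 1 − 1 − 0 = 0. So H_3 = 0.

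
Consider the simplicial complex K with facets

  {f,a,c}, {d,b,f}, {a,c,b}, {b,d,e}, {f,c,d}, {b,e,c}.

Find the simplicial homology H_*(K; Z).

H_0 ≅ Z,  H_1 ≅ Z,  H_2 = 0.

Take the total order a < b < c < d < e < f on the vertex set. Then K (dimension 2) consists of the simplices:

  0-simplices (6): a, b, c, d, e, f
  1-simplices (12): ab, ac, af, bc, bd, be, bf, cd, ce, cf, de, df
  2-simplices (6): abc, acf, bce, bde, bdf, cdf

so the chain groups are C_0 ≅ Z^6, C_1 ≅ Z^12, C_2 ≅ Z^6.

∂_1: C_1 → C_0 maps an edge to its endpoints' difference, ∂[p,q] = q − p.
The resulting 6×12 matrix has rank 5, and its Smith normal form has invariant factors (1,1,1,1,1).

∂_2: C_2 → C_1 maps a triangle to the signed sum of its edges. For instance
  ∂cdf = df − cf + cd,
  ∂bde = de − be + bd.
This gives a 12×6 integer matrix of rank 6; reducing to Smith normal form yields diagonal entries (1,1,1,1,1,1).

Reading off H_k = ker ∂_k / im ∂_{k+1}:

  H_0: rank C_0 − rank ∂_1 = 6 − 5 = 1, and the invariant factors of ∂_1 are all 1, so H_0 ≅ Z.
  H_1: rank ker ∂_1 − rank ∂_2 = (12 − 5) − 6 = 1, and the invariant factors of ∂_2 are all 1, so H_1 ≅ Z.
  H_2: rank ker ∂_2 − rank ∂_3 = (6 − 6) − 0 = 0, and there is no ∂_3, so H_2 ≅ 0.

As a check, the Euler characteristic is 6 − 12 + 6 = 0, which agrees with 1 − 1 + 0 = 0.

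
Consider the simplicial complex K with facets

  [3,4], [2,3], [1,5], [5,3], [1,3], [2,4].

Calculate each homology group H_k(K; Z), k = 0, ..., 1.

H_0 ≅ Z,  H_1 ≅ Z^2.

Order the vertices as 1 < 2 < 3 < 4 < 5. Listing each simplex with vertices in this order, K has dimension 1 with simplices:

  0-simplices (5): [1], [2], [3], [4], [5]
  1-simplices (6): [1,3], [1,5], [2,3], [2,4], [3,4], [3,5]

Hence C_0 ≅ Z^5, C_1 ≅ Z^6.

The boundary map ∂_1: C_1 → C_0 maps an edge to its endpoints' difference, ∂[p,q] = q − p.
The 5×6 boundary matrix has rank 4 and Smith normal form diag(1,1,1,1).

Now H_k = ker ∂_k / im ∂_{k+1}, so:

  H_0: rank C_0 − rank ∂_1 = 5 − 4 = 1, and the invariant factors of ∂_1 are all 1, so H_0 ≅ Z.
  H_1: rank ker ∂_1 − rank ∂_2 = (6 − 4) − 0 = 2, and there is no ∂_2, so H_1 ≅ Z^2.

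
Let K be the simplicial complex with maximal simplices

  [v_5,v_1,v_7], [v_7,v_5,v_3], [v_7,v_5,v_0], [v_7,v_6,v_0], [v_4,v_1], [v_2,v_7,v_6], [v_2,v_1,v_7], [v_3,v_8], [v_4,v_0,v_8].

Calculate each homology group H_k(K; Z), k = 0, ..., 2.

H_0 = Z,  H_1 = Z^2,  H_2 = 0.

Take the total order v_0 < v_1 < v_2 < v_3 < v_4 < v_5 < v_6 < v_7 < v_8 on the vertex set. Then K (dimension 2) consists of the simplices:

  0-simplices (9): [v_0], [v_1], [v_2], [v_3], [v_4], [v_5], [v_6], [v_7], [v_8]
  1-simplices (17): (17 of them)
  2-simplices (7): [v_0,v_4,v_8], [v_0,v_5,v_7], [v_0,v_6,v_7], [v_1,v_2,v_7], [v_1,v_5,v_7], [v_2,v_6,v_7], [v_3,v_5,v_7]

Hence C_0 ≅ Z^9, C_1 ≅ Z^17, C_2 ≅ Z^7.

The boundary map ∂_1: C_1 → C_0 maps an edge to its endpoints' difference, ∂[p,q] = q − p. For instance
  ∂[v_0,v_4] = [v_4] − [v_0].
The resulting 9×17 matrix has rank 8, and its Smith normal form has invariant factors (1,1,1,1,1,1,1,1).

∂_2: C_2 → C_1 acts by ∂[p,q,r] = [q,r] − [p,r] + [p,q]. For instance
  ∂[v_2,v_6,v_7] = [v_6,v_7] − [v_2,v_7] + [v_2,v_6],
  ∂[v_1,v_5,v_7] = [v_5,v_7] − [v_1,v_7] + [v_1,v_5].
The 17×7 boundary matrix has rank 7 and Smith normal form diag(1,1,1,1,1,1,1).

Reading off H_k = ker ∂_k / im ∂_{k+1}:

  H_0: rank C_0 − rank ∂_1 = 9 − 8 = 1, and the invariant factors of ∂_1 are all 1, so H_0 = Z.
  H_1: rank ker ∂_1 − rank ∂_2 = (17 − 8) − 7 = 2, and the invariant factors of ∂_2 are all 1, so H_1 = Z^2.
  H_2: rank ker ∂_2 − rank ∂_3 = (7 − 7) − 0 = 0, and there is no ∂_3, so H_2 = 0.

As a check, the Euler characteristic is 9 − 17 + 7 = -1, which agrees with 1 − 2 + 0 = -1.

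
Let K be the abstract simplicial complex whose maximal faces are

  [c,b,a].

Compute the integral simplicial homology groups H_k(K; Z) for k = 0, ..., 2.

H_0 ≅ Z,  H_1 = 0,  H_2 = 0.

Fix the vertex order a < b < c and write every simplex with vertices in increasing order. Then dim K = 2 and the simplices of K are:

  0-simplices (3): a, b, c
  1-simplices (3): ab, ac, bc
  2-simplices (1): abc

Hence C_0 ≅ Z^3, C_1 ≅ Z^3, C_2 ≅ Z^1.

The boundary map ∂_1: C_1 → C_0 is given by ∂[p,q] = [q] − [p]. For instance
  ∂ab = b − a.
As a 3×3 matrix over Z this has rank 2, with invariant factors (1,1).

Boundary ∂_2: C_2 → C_1 sends each 2-simplex [p,q,r] to [q,r] − [p,r] + [p,q]. For instance
  ∂abc = bc − ac + ab.
This gives a 3×1 integer matrix of rank 1; reducing to Smith normal form yields diagonal entries (1).

Reading off H_k = ker ∂_k / im ∂_{k+1}:

  H_0: rank C_0 − rank ∂_1 = 3 − 2 = 1, and the invariant factors of ∂_1 are all 1, so H_0 ≅ Z.
  H_1: rank ker ∂_1 − rank ∂_2 = (3 − 2) − 1 = 0, and the invariant factors of ∂_2 are all 1, so H_1 ≅ 0.
  H_2: rank ker ∂_2 − rank ∂_3 = (1 − 1) − 0 = 0, and there is no ∂_3, so H_2 ≅ 0.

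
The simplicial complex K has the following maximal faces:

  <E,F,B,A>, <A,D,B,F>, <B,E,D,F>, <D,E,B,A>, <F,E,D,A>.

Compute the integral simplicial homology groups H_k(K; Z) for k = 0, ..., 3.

Fix the vertex order A < B < D < E < F and write every simplex with vertices in increasing order. Then dim K = 3 and the simplices of K are:

  0-simplices (5): A, B, D, E, F
  1-simplices (10): AB, AD, AE, AF, BD, BE, BF, DE, DF, EF
  2-simplices (10): ABD, ABE, ABF, ADE, ADF, AEF, BDE, BDF, BEF, DEF
  3-simplices (5): ABDE, ABDF, ABEF, ADEF, BDEF

Hence C_0 ≅ Z^5, C_1 ≅ Z^10, C_2 ≅ Z^10, C_3 ≅ Z^5.

The boundary map ∂_1: C_1 → C_0 sends each edge [p,q] (with p < q) to q − p. For instance
  ∂BE = E − B.
The 5×10 boundary matrix has rank 4 and Smith normal form diag(1,1,1,1).

The boundary map ∂_2: C_2 → C_1 sends each 2-simplex [p,q,r] to [q,r] − [p,r] + [p,q]. For instance
  ∂ABF = BF − AF + AB,
  ∂DEF = EF − DF + DE.
As a 10×10 matrix over Z this has rank 6, with invariant factors (1,1,1,1,1,1).

∂_3: C_3 → C_2 sends each 3-simplex σ to the alternating sum Σ_i (−1)^i (σ with its i-th vertex removed). For instance
  ∂ADEF = DEF − AEF + ADF − ADE,
  ∂ABEF = BEF − AEF + ABF − ABE.
As a 10×5 matrix over Z this has rank 4, with invariant factors (1,1,1,1).

Reading off H_k = ker ∂_k / im ∂_{k+1}:

  H_0: rank C_0 − rank ∂_1 = 5 − 4 = 1, and the invariant factors of ∂_1 are all 1, so H_0 ≅ Z.
  H_1: rank ker ∂_1 − rank ∂_2 = (10 − 4) − 6 = 0, and the invariant factors of ∂_2 are all 1, so H_1 ≅ 0.
  H_2: rank ker ∂_2 − rank ∂_3 = (10 − 6) − 4 = 0, and the invariant factors of ∂_3 are all 1, so H_2 ≅ 0.
  H_3: rank ker ∂_3 − rank ∂_4 = (5 − 4) − 0 = 1, and there is no ∂_4, so H_3 ≅ Z.

H_0 ≅ Z,  H_1 = 0,  H_2 = 0,  H_3 ≅ Z.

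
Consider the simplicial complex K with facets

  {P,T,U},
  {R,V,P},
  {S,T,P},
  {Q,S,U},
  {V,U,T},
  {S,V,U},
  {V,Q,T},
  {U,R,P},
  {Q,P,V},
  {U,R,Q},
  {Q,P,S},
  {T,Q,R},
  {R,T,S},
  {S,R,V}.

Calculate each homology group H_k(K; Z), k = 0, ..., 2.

Take the total order P < Q < R < S < T < U < V on the vertex set. Then K (dimension 2) consists of the simplices:

  0-simplices (7): P, Q, R, S, T, U, V
  1-simplices (21): PQ, PR, PS, PT, PU, PV, QR, QS, QT, QU, QV, RS, RT, RU, RV, ST, SU, SV, TU, TV, UV
  2-simplices (14): PQS, PQV, PRU, PRV, PST, PTU, QRT, QRU, QSU, QTV, RST, RSV, SUV, TUV

giving chain groups C_0 ≅ Z^7, C_1 ≅ Z^21, C_2 ≅ Z^14.

∂_1: C_1 → C_0 maps an edge to its endpoints' difference, ∂[p,q] = q − p. For instance
  ∂TU = U − T.
The resulting 7×21 matrix has rank 6, and its Smith normal form has invariant factors (1,1,1,1,1,1).

The boundary map ∂_2: C_2 → C_1 sends each 2-simplex [p,q,r] to [q,r] − [p,r] + [p,q]. For instance
  ∂PQV = QV − PV + PQ,
  ∂PRV = RV − PV + PR.
As a 21×14 matrix over Z this has rank 13, with invariant factors (1,1,1,1,1,1,1,1,1,1,1,1,1).

Now H_k = ker ∂_k / im ∂_{k+1}, so:

  H_0: rank C_0 − rank ∂_1 = 7 − 6 = 1, and the invariant factors of ∂_1 are all 1, so H_0 ≅ Z.
  H_1: rank ker ∂_1 − rank ∂_2 = (21 − 6) − 13 = 2, and the invariant factors of ∂_2 are all 1, so H_1 ≅ Z^2.
  H_2: rank ker ∂_2 − rank ∂_3 = (14 − 13) − 0 = 1, and there is no ∂_3, so H_2 ≅ Z.

H_0 ≅ Z,  H_1 ≅ Z^2,  H_2 ≅ Z.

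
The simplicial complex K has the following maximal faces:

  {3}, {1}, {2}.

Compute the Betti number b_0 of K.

b_0 = 3.

K has 3 vertices.
rank ∂_0 = 0, rank ∂_1 = 0 ⇒ b_0 = 3 − 0 − 0 = 3. So H_0 ≅ Z^3.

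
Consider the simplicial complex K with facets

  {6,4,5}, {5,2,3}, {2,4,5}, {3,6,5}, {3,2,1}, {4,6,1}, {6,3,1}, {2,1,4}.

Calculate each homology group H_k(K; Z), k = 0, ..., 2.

H_0 ≅ Z,  H_1 = 0,  H_2 ≅ Z.

Order the vertices as 1 < 2 < 3 < 4 < 5 < 6. Listing each simplex with vertices in this order, K has dimension 2 with simplices:

  0-simplices (6): [1], [2], [3], [4], [5], [6]
  1-simplices (12): [1,2], [1,3], [1,4], [1,6], [2,3], [2,4], [2,5], [3,5], [3,6], [4,5], [4,6], [5,6]
  2-simplices (8): [1,2,3], [1,2,4], [1,3,6], [1,4,6], [2,3,5], [2,4,5], [3,5,6], [4,5,6]

Hence C_0 ≅ Z^6, C_1 ≅ Z^12, C_2 ≅ Z^8.

The boundary map ∂_1: C_1 → C_0 sends each edge [p,q] (with p < q) to q − p. For instance
  ∂[2,3] = [3] − [2].
The 6×12 boundary matrix has rank 5 and Smith normal form diag(1,1,1,1,1).

The boundary map ∂_2: C_2 → C_1 acts by ∂[p,q,r] = [q,r] − [p,r] + [p,q]. For instance
  ∂[1,4,6] = [4,6] − [1,6] + [1,4],
  ∂[2,4,5] = [4,5] − [2,5] + [2,4].
As a 12×8 matrix over Z this has rank 7, with invariant factors (1,1,1,1,1,1,1).

Reading off H_k = ker ∂_k / im ∂_{k+1}:

  H_0: rank C_0 − rank ∂_1 = 6 − 5 = 1, and the invariant factors of ∂_1 are all 1, so H_0 ≅ Z.
  H_1: rank ker ∂_1 − rank ∂_2 = (12 − 5) − 7 = 0, and the invariant factors of ∂_2 are all 1, so H_1 ≅ 0.
  H_2: rank ker ∂_2 − rank ∂_3 = (8 − 7) − 0 = 1, and there is no ∂_3, so H_2 ≅ Z.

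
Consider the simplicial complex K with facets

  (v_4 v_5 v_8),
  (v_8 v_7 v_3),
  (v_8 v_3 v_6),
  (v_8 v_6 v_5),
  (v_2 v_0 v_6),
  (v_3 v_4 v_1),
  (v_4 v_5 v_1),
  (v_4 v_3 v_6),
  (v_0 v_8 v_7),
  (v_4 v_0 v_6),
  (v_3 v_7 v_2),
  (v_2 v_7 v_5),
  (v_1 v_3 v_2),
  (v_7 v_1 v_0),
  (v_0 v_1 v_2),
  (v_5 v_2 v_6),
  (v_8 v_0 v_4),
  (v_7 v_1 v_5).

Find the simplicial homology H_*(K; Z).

Fix the vertex order v_0 < v_1 < v_2 < v_3 < v_4 < v_5 < v_6 < v_7 < v_8 and write every simplex with vertices in increasing order. Then dim K = 2 and the simplices of K are:

  0-simplices (9): [v_0], [v_1], [v_2], [v_3], [v_4], [v_5], [v_6], [v_7], [v_8]
  1-simplices (27): (27 of them)
  2-simplices (18): (18 of them)

giving chain groups C_0 ≅ Z^9, C_1 ≅ Z^27, C_2 ≅ Z^18.

Boundary ∂_1: C_1 → C_0 maps an edge to its endpoints' difference, ∂[p,q] = q − p. For instance
  ∂[v_2,v_7] = [v_7] − [v_2].
The 9×27 boundary matrix has rank 8 and Smith normal form diag(1,1,1,1,1,1,1,1).

∂_2: C_2 → C_1 maps a triangle to the signed sum of its edges. For instance
  ∂[v_0,v_2,v_6] = [v_2,v_6] − [v_0,v_6] + [v_0,v_2],
  ∂[v_1,v_2,v_3] = [v_2,v_3] − [v_1,v_3] + [v_1,v_2].
The 27×18 boundary matrix has rank 18 and Smith normal form diag(1,1,1,1,1,1,1,1,1,1,1,1,1,1,1,1,1,2).

Now H_k = ker ∂_k / im ∂_{k+1}, so:

  H_0: rank C_0 − rank ∂_1 = 9 − 8 = 1, and the invariant factors of ∂_1 are all 1, so H_0 ≅ Z.
  H_1: rank ker ∂_1 − rank ∂_2 = (27 − 8) − 18 = 1, and ∂_2 has invariant factor 2 > 1, so H_1 ≅ Z ⊕ Z/2Z.
  H_2: rank ker ∂_2 − rank ∂_3 = (18 − 18) − 0 = 0, and there is no ∂_3, so H_2 ≅ 0.

As a check, the Euler characteristic is 9 − 27 + 18 = 0, which agrees with 1 − 1 + 0 = 0.
(K is a triangulation of the Klein bottle.)

H_0 = Z,  H_1 = Z ⊕ Z/2Z,  H_2 = 0.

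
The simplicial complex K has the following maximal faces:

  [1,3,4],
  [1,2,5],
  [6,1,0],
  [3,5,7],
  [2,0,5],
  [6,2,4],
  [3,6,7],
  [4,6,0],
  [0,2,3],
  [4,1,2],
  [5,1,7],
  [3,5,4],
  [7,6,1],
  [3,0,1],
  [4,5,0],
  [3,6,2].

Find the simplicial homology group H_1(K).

Take the total order 0 < 1 < 2 < 3 < 4 < 5 < 6 < 7 on the vertex set. Then K (dimension 2) consists of the simplices:

  0-simplices (8): [0], [1], [2], [3], [4], [5], [6], [7]
  1-simplices (24): (24 of them)
  2-simplices (16): [0,1,3], [0,1,6], [0,2,3], [0,2,5], [0,4,5], [0,4,6], [1,2,4], [1,2,5], [1,3,4], [1,5,7], [1,6,7], [2,3,6], [2,4,6], [3,4,5], [3,5,7], [3,6,7]

giving chain groups C_0 ≅ Z^8, C_1 ≅ Z^24, C_2 ≅ Z^16.

The boundary map ∂_1: C_1 → C_0 maps an edge to its endpoints' difference, ∂[p,q] = q − p.
This gives a 8×24 integer matrix of rank 7; reducing to Smith normal form yields diagonal entries (1,1,1,1,1,1,1).

The boundary map ∂_2: C_2 → C_1 maps a triangle to the signed sum of its edges. For instance
  ∂[3,4,5] = [4,5] − [3,5] + [3,4],
  ∂[0,4,5] = [4,5] − [0,5] + [0,4].
This gives a 24×16 integer matrix of rank 15; reducing to Smith normal form yields diagonal entries (1,1,1,1,1,1,1,1,1,1,1,1,1,1,1).

From H_k ≅ ker(∂_k) / im(∂_{k+1}) we obtain:

  H_1: rank ker ∂_1 − rank ∂_2 = (24 − 7) − 15 = 2, and the invariant factors of ∂_2 are all 1, so H_1 ≅ Z^2.

H_1 ≅ Z^2.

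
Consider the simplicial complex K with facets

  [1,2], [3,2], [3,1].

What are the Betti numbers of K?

We work with the vertex ordering 1 < 2 < 3. The simplices of K, each written with vertices in increasing order, are:

  0-simplices (3): [1], [2], [3]
  1-simplices (3): [1,2], [1,3], [2,3]

so the chain groups are C_0 ≅ Z^3, C_1 ≅ Z^3.

The boundary map ∂_1: C_1 → C_0 maps an edge to its endpoints' difference, ∂[p,q] = q − p.
The 3×3 boundary matrix has rank 2 and Smith normal form diag(1,1).

Computing H_k = (kernel of ∂_k) / (image of ∂_{k+1}):

  H_0: rank C_0 − rank ∂_1 = 3 − 2 = 1, and the invariant factors of ∂_1 are all 1, so H_0 = Z.
  H_1: rank ker ∂_1 − rank ∂_2 = (3 − 2) − 0 = 1, and there is no ∂_2, so H_1 = Z.

(K is a triangulation of the circle S^1.)

Hence the Betti numbers are b_0 = 1, b_1 = 1.

b_0 = 1, b_1 = 1.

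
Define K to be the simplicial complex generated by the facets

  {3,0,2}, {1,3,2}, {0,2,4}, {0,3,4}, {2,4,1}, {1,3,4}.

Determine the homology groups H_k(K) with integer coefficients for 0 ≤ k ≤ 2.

Fix the vertex order 0 < 1 < 2 < 3 < 4 and write every simplex with vertices in increasing order. Then dim K = 2 and the simplices of K are:

  0-simplices (5): [0], [1], [2], [3], [4]
  1-simplices (9): [0,2], [0,3], [0,4], [1,2], [1,3], [1,4], [2,3], [2,4], [3,4]
  2-simplices (6): [0,2,3], [0,2,4], [0,3,4], [1,2,3], [1,2,4], [1,3,4]

Hence C_0 ≅ Z^5, C_1 ≅ Z^9, C_2 ≅ Z^6.

∂_1: C_1 → C_0 sends each edge [p,q] (with p < q) to q − p.
As a 5×9 matrix over Z this has rank 4, with invariant factors (1,1,1,1).

Boundary ∂_2: C_2 → C_1 acts by ∂[p,q,r] = [q,r] − [p,r] + [p,q]. For instance
  ∂[1,2,3] = [2,3] − [1,3] + [1,2],
  ∂[0,3,4] = [3,4] − [0,4] + [0,3].
This gives a 9×6 integer matrix of rank 5; reducing to Smith normal form yields diagonal entries (1,1,1,1,1).

Now H_k = ker ∂_k / im ∂_{k+1}, so:

  H_0: rank C_0 − rank ∂_1 = 5 − 4 = 1, and the invariant factors of ∂_1 are all 1, so H_0 ≅ Z.
  H_1: rank ker ∂_1 − rank ∂_2 = (9 − 4) − 5 = 0, and the invariant factors of ∂_2 are all 1, so H_1 ≅ 0.
  H_2: rank ker ∂_2 − rank ∂_3 = (6 − 5) − 0 = 1, and there is no ∂_3, so H_2 ≅ Z.

As a check, the Euler characteristic is 5 − 9 + 6 = 2, which agrees with 1 − 0 + 1 = 2.
(K is a triangulation of the 2-sphere S^2.)

H_0 ≅ Z,  H_1 = 0,  H_2 ≅ Z.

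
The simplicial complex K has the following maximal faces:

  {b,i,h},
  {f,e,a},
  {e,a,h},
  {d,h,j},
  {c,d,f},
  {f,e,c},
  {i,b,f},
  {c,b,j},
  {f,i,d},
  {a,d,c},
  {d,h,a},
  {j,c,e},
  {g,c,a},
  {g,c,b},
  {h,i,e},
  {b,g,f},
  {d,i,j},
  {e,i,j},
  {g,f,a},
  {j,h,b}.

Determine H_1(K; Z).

K has 10 vertices, 30 edges, 20 triangles.
rank ∂_1 = 9, rank ∂_2 = 20 ⇒ b_1 = 30 − 9 − 20 = 1; ∂_2 has invariant factor(s) [2] giving torsion. So H_1 = Z ⊕ Z/2.

H_1 ≅ Z ⊕ Z/2.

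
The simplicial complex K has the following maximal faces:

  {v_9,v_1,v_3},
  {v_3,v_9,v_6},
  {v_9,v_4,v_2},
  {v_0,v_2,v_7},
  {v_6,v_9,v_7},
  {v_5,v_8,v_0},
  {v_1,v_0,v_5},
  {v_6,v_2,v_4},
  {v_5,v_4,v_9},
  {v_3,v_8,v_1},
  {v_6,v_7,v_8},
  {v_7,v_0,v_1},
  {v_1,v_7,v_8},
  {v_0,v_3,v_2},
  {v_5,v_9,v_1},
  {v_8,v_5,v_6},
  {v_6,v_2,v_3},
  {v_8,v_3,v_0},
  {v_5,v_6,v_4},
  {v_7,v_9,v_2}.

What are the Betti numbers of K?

b_0 = 1, b_1 = 1, b_2 = 0.

Take the total order v_0 < v_1 < v_2 < v_3 < v_4 < v_5 < v_6 < v_7 < v_8 < v_9 on the vertex set. Then K (dimension 2) consists of the simplices:

  0-simplices (10): [v_0], [v_1], [v_2], [v_3], [v_4], [v_5], [v_6], [v_7], [v_8], [v_9]
  1-simplices (30): (30 of them)
  2-simplices (20): (20 of them)

Hence C_0 ≅ Z^10, C_1 ≅ Z^30, C_2 ≅ Z^20.

The boundary map ∂_1: C_1 → C_0 sends each edge [p,q] (with p < q) to q − p.
The 10×30 boundary matrix has rank 9 and Smith normal form diag(1,1,1,1,1,1,1,1,1).

Boundary ∂_2: C_2 → C_1 sends each 2-simplex [p,q,r] to [q,r] − [p,r] + [p,q]. For instance
  ∂[v_2,v_7,v_9] = [v_7,v_9] − [v_2,v_9] + [v_2,v_7],
  ∂[v_0,v_1,v_5] = [v_1,v_5] − [v_0,v_5] + [v_0,v_1].
The resulting 30×20 matrix has rank 20, and its Smith normal form has invariant factors (1,1,1,1,1,1,1,1,1,1,1,1,1,1,1,1,1,1,1,2).

From H_k ≅ ker(∂_k) / im(∂_{k+1}) we obtain:

  H_0: rank C_0 − rank ∂_1 = 10 − 9 = 1, and the invariant factors of ∂_1 are all 1, so H_0 = Z.
  H_1: rank ker ∂_1 − rank ∂_2 = (30 − 9) − 20 = 1, and ∂_2 has invariant factor 2 > 1, so H_1 = Z × Z/2.
  H_2: rank ker ∂_2 − rank ∂_3 = (20 − 20) − 0 = 0, and there is no ∂_3, so H_2 = 0.

(K is a triangulation of the Klein bottle.)

Hence the Betti numbers are b_0 = 1, b_1 = 1, b_2 = 0.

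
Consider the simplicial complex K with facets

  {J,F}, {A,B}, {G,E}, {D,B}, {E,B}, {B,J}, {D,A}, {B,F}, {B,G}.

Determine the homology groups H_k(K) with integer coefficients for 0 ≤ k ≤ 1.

Order the vertices as A < B < D < E < F < G < J. Listing each simplex with vertices in this order, K has dimension 1 with simplices:

  0-simplices (7): A, B, D, E, F, G, J
  1-simplices (9): AB, AD, BD, BE, BF, BG, BJ, EG, FJ

Hence C_0 ≅ Z^7, C_1 ≅ Z^9.

∂_1: C_1 → C_0 sends each edge [p,q] (with p < q) to q − p.
The 7×9 boundary matrix has rank 6 and Smith normal form diag(1,1,1,1,1,1).

From H_k ≅ ker(∂_k) / im(∂_{k+1}) we obtain:

  H_0: rank C_0 − rank ∂_1 = 7 − 6 = 1, and the invariant factors of ∂_1 are all 1, so H_0 ≅ Z.
  H_1: rank ker ∂_1 − rank ∂_2 = (9 − 6) − 0 = 3, and there is no ∂_2, so H_1 ≅ Z^3.

(K is a triangulation of a wedge of 3 circles.)

H_0 = Z,  H_1 = Z^3.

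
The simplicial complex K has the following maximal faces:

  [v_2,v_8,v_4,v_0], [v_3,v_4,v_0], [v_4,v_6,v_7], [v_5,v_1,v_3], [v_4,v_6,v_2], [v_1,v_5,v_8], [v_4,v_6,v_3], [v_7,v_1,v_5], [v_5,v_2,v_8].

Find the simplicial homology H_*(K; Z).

H_0 ≅ Z,  H_1 ≅ Z^2,  H_2 = 0,  H_3 = 0.

Fix the vertex order v_0 < v_1 < v_2 < v_3 < v_4 < v_5 < v_6 < v_7 < v_8 and write every simplex with vertices in increasing order. Then dim K = 3 and the simplices of K are:

  0-simplices (9): [v_0], [v_1], [v_2], [v_3], [v_4], [v_5], [v_6], [v_7], [v_8]
  1-simplices (21): (21 of them)
  2-simplices (12): (12 of them)
  3-simplices (1): [v_0,v_2,v_4,v_8]

giving chain groups C_0 ≅ Z^9, C_1 ≅ Z^21, C_2 ≅ Z^12, C_3 ≅ Z^1.

∂_1: C_1 → C_0 maps an edge to its endpoints' difference, ∂[p,q] = q − p. For instance
  ∂[v_3,v_5] = [v_5] − [v_3].
This gives a 9×21 integer matrix of rank 8; reducing to Smith normal form yields diagonal entries (1,1,1,1,1,1,1,1).

Boundary ∂_2: C_2 → C_1 maps a triangle to the signed sum of its edges. For instance
  ∂[v_1,v_3,v_5] = [v_3,v_5] − [v_1,v_5] + [v_1,v_3],
  ∂[v_0,v_3,v_4] = [v_3,v_4] − [v_0,v_4] + [v_0,v_3].
This gives a 21×12 integer matrix of rank 11; reducing to Smith normal form yields diagonal entries (1,1,1,1,1,1,1,1,1,1,1).

∂_3: C_3 → C_2 sends each 3-simplex σ to the alternating sum Σ_i (−1)^i (σ with its i-th vertex removed). For instance
  ∂[v_0,v_2,v_4,v_8] = [v_2,v_4,v_8] − [v_0,v_4,v_8] + [v_0,v_2,v_8] − [v_0,v_2,v_4].
As a 12×1 matrix over Z this has rank 1, with invariant factors (1).

Now H_k = ker ∂_k / im ∂_{k+1}, so:

  H_0: rank C_0 − rank ∂_1 = 9 − 8 = 1, and the invariant factors of ∂_1 are all 1, so H_0 ≅ Z.
  H_1: rank ker ∂_1 − rank ∂_2 = (21 − 8) − 11 = 2, and the invariant factors of ∂_2 are all 1, so H_1 ≅ Z^2.
  H_2: rank ker ∂_2 − rank ∂_3 = (12 − 11) − 1 = 0, and the invariant factors of ∂_3 are all 1, so H_2 ≅ 0.
  H_3: rank ker ∂_3 − rank ∂_4 = (1 − 1) − 0 = 0, and there is no ∂_4, so H_3 ≅ 0.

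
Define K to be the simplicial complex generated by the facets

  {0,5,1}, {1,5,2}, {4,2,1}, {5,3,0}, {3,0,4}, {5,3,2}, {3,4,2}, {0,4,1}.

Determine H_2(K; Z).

H_2 ≅ Z.

Take the total order 0 < 1 < 2 < 3 < 4 < 5 on the vertex set. Then K (dimension 2) consists of the simplices:

  0-simplices (6): [0], [1], [2], [3], [4], [5]
  1-simplices (12): [0,1], [0,3], [0,4], [0,5], [1,2], [1,4], [1,5], [2,3], [2,4], [2,5], [3,4], [3,5]
  2-simplices (8): [0,1,4], [0,1,5], [0,3,4], [0,3,5], [1,2,4], [1,2,5], [2,3,4], [2,3,5]

so the chain groups are C_0 ≅ Z^6, C_1 ≅ Z^12, C_2 ≅ Z^8.

The boundary map ∂_1: C_1 → C_0 sends each edge [p,q] (with p < q) to q − p. For instance
  ∂[1,5] = [5] − [1].
As a 6×12 matrix over Z this has rank 5, with invariant factors (1,1,1,1,1).

The boundary map ∂_2: C_2 → C_1 sends each 2-simplex [p,q,r] to [q,r] − [p,r] + [p,q]. For instance
  ∂[1,2,4] = [2,4] − [1,4] + [1,2],
  ∂[0,1,5] = [1,5] − [0,5] + [0,1].
This gives a 12×8 integer matrix of rank 7; reducing to Smith normal form yields diagonal entries (1,1,1,1,1,1,1).

From H_k ≅ ker(∂_k) / im(∂_{k+1}) we obtain:

  H_2: rank ker ∂_2 − rank ∂_3 = (8 − 7) − 0 = 1, and there is no ∂_3, so H_2 ≅ Z.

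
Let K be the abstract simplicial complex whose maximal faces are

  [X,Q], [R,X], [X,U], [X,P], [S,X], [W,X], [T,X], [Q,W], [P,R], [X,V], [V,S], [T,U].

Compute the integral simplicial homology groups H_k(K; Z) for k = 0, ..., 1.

K has 9 vertices, 12 edges.
rank ∂_0 = 0, rank ∂_1 = 8 ⇒ b_0 = 9 − 0 − 8 = 1; all invariant factors of ∂_1 are 1 so no torsion. So H_0 ≅ Z.
rank ∂_1 = 8, rank ∂_2 = 0 ⇒ b_1 = 12 − 8 − 0 = 4. So H_1 ≅ Z^4.

H_0 ≅ Z,  H_1 ≅ Z^4.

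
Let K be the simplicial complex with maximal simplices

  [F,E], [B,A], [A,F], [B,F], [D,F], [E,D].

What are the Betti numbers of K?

b_0 = 1, b_1 = 2.

We work with the vertex ordering A < B < D < E < F. The simplices of K, each written with vertices in increasing order, are:

  0-simplices (5): A, B, D, E, F
  1-simplices (6): AB, AF, BF, DE, DF, EF

so the chain groups are C_0 ≅ Z^5, C_1 ≅ Z^6.

The boundary map ∂_1: C_1 → C_0 maps an edge to its endpoints' difference, ∂[p,q] = q − p. For instance
  ∂DE = E − D.
This gives a 5×6 integer matrix of rank 4; reducing to Smith normal form yields diagonal entries (1,1,1,1).

From H_k ≅ ker(∂_k) / im(∂_{k+1}) we obtain:

  H_0: rank C_0 − rank ∂_1 = 5 − 4 = 1, and the invariant factors of ∂_1 are all 1, so H_0 = Z.
  H_1: rank ker ∂_1 − rank ∂_2 = (6 − 4) − 0 = 2, and there is no ∂_2, so H_1 = Z^2.

As a check, the Euler characteristic is 5 − 6 = -1, which agrees with 1 − 2 = -1.
(K is a triangulation of a wedge of 2 circles.)

Hence the Betti numbers are b_0 = 1, b_1 = 2.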